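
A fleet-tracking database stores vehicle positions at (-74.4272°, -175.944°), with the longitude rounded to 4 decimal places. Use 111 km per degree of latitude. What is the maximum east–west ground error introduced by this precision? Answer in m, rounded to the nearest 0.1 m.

1.5 m

Rounding to 4 decimal places leaves the longitude within ±5e-05° of the true value.
One degree of longitude at 74.4272° is 111000 × cos 74.4272° ≈ 111000 × 0.2685 = 29799.3 m.
East–west error: 5e-05° × 29799.3 m/° ≈ 1.48997 m.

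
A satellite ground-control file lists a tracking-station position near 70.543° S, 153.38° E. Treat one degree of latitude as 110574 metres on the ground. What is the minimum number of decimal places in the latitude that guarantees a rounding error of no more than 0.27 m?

6 decimal places

One degree of latitude covers 110574 m.
N decimal places → at most half a unit in the last place, 0.5 × 10⁻ᴺ° = 110574/2 × 10⁻ᴺ m.
Setting 55287 × 10⁻ᴺ ≤ 0.27 gives 10ᴺ ≥ 2.048e+05, i.e. N ≥ 5.31.
So 6 decimal places suffice (0.0553 m); 5 would allow up to 0.553 m.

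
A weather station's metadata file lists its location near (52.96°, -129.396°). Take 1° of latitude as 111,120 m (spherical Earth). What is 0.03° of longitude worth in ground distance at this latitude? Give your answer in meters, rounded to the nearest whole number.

0.03° of longitude at 52.96° is 0.03 × 111120 × cos 52.96° ≈ 0.03 × 66935.6 = 2008.07 m.

2008 meters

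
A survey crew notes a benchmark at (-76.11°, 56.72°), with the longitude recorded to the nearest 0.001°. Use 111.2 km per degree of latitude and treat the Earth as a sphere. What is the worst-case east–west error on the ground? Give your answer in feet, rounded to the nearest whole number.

Rounding to 3 decimal places leaves the longitude within ±0.0005° of the true value.
Parallels shrink by cos φ, so at 76.11° a degree of longitude is 111200 × 0.2401 ≈ 26694.5 m.
East–west error: 0.0005° × 26694.5 m/° ≈ 13.3473 m.
In feet: 13.3473 m ÷ 0.3048 ≈ 43.79 ft.

44 feet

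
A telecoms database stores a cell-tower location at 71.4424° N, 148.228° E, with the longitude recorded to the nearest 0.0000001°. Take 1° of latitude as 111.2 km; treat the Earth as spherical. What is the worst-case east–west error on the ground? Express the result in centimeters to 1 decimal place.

Rounding to 7 decimal places leaves the longitude within ±5e-08° of the true value.
At latitude 71.4424° a degree of longitude spans 111200 m × cos 71.4424° = 111200 × 0.3183 ≈ 35390.3 m.
Maximum E–W displacement: 5e-08 × 35390.3 = 0.00176951 m.
That is 0.00176951 m = 0.17695 cm.

0.2 centimeters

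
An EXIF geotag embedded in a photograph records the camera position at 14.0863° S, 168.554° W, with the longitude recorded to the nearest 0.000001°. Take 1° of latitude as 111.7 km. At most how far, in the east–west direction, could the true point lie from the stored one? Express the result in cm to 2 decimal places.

Rounding to 6 decimal places leaves the longitude within ±5e-07° of the true value.
At latitude 14.0863° a degree of longitude spans 111700 m × cos 14.0863° = 111700 × 0.9699 ≈ 108341 m.
East–west error: 5e-07° × 108341 m/° ≈ 0.0541706 m.
That is 0.0541706 m = 5.4171 cm.

5.42 cm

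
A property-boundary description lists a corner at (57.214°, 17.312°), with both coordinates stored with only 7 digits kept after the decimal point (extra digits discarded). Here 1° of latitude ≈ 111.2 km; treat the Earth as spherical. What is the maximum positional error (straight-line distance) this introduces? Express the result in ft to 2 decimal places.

Truncating at 7 decimal places can drop up to a full unit in the last place, so each coordinate may be off by as much as 1e-07°.
Latitude error → 1e-07 × 111200 = 0.01112 m along the meridian.
East–west component at 57.214°: 1e-07° × 111200 × cos 57.214° ≈ 1e-07 × 60215.1 ≈ 0.00602151 m.
Combining orthogonally: (0.01112² + 0.00602151²)^½ ≈ 0.0126457 m.
Converting: 0.0126457 m × 3.2808 ft/m ≈ 0.041488 ft.

0.04 ft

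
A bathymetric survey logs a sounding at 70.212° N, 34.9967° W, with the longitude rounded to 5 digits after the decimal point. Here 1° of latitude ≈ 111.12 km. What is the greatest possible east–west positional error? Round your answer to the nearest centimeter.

Rounding to 5 decimal places leaves the longitude within ±5e-06° of the true value.
At latitude 70.212° a degree of longitude spans 111120 m × cos 70.212° = 111120 × 0.3385 ≈ 37618.7 m.
East–west error: 5e-06° × 37618.7 m/° ≈ 0.188093 m.
That is 0.188093 m = 18.809 cm.

19 centimeters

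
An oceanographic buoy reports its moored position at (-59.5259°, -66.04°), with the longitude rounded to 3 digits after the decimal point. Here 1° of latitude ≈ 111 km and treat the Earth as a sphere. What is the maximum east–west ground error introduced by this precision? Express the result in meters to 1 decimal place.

Rounding to 3 decimal places leaves the longitude within ±0.0005° of the true value.
At latitude 59.5259° a degree of longitude spans 111000 m × cos 59.5259° = 111000 × 0.5071 ≈ 56293.5 m.
Maximum E–W displacement: 0.0005 × 56293.5 = 28.1468 m.

28.1 meters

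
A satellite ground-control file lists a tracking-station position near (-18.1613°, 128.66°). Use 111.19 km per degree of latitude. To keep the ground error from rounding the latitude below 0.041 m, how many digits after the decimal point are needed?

7

One degree of latitude covers 111190 m.
N decimal places → at most half a unit in the last place, 0.5 × 10⁻ᴺ° = 111190/2 × 10⁻ᴺ m.
Need 0.5 × 111190 × 10⁻ᴺ ≤ 0.041 → 10⁻ᴺ ≤ 7.375e-07, so N ≥ 6.13.
At 6 places the error can reach 0.0556 m, but 7 places keeps it to 0.00556 m.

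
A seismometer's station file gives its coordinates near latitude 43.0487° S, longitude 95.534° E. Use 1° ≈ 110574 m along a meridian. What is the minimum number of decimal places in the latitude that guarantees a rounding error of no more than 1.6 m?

One degree of latitude covers 110574 m.
Rounding to N decimal places gives at most 0.5 × 10⁻ᴺ degrees of error, i.e. 0.5 × 10⁻ᴺ × 110574 m.
Setting 55287 × 10⁻ᴺ ≤ 1.6 gives 10ᴺ ≥ 3.455e+04, i.e. N ≥ 4.54.
At 4 places the error can reach 5.53 m, but 5 places keeps it to 0.553 m.

5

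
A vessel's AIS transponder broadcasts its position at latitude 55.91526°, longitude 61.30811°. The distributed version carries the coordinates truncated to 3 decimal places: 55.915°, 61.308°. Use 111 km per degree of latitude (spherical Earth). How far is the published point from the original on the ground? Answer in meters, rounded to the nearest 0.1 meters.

29.7 meters

The latitude changed by +0.00026° and the longitude by +0.00011°.
N–S: 0.00026° × 111000 m/° = 28.86 m.
East–west at this latitude: 0.00011° × 111000 × cos 55.915° ≈ 0.00011 × 62206.9 = 6.84275 m.
Hypotenuse of the two orthogonal shifts: √(28.86² + 6.84275²) = 29.6601 m.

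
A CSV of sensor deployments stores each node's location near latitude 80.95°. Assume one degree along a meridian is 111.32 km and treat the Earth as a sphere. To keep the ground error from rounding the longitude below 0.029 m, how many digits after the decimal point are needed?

At 80.95° one degree of longitude covers 111320 × cos 80.95° ≈ 111320 × 0.1573 ≈ 17510.2 m.
N decimal places → at most half a unit in the last place, 0.5 × 10⁻ᴺ° = 17510.2/2 × 10⁻ᴺ m.
Setting 8755.11 × 10⁻ᴺ ≤ 0.029 gives 10ᴺ ≥ 3.019e+05, i.e. N ≥ 5.48.
At 5 places the error can reach 0.0876 m, but 6 places keeps it to 0.00876 m.

6 decimal places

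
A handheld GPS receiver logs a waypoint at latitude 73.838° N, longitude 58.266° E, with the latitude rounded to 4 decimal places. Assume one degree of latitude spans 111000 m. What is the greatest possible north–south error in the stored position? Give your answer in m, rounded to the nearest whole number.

6 m

Rounding to 4 decimal places leaves the latitude within ±5e-05° of the true value.
Along the meridian that is 5e-05° × 111000 m/° = 5.55 m.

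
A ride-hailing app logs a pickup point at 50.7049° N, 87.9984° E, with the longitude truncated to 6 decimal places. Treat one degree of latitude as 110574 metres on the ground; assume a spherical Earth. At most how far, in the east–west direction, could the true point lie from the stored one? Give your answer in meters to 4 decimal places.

Truncating at 6 decimal places can drop up to a full unit in the last place, so the longitude may be off by as much as 1e-06°.
One degree of longitude at 50.7049° is 110574 × cos 50.7049° ≈ 110574 × 0.6333 = 70028.1 m.
So at most 1e-06° × 70028.1 ≈ 0.0700281 m east–west.

0.0700 meters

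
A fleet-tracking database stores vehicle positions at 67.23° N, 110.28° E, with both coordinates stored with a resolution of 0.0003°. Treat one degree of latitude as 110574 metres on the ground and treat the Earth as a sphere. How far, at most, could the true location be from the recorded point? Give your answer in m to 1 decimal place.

17.8 m

With a 0.0003° grid the true value lies within half a step, ±0.0003°/2 = ±0.00015°, of the stored one.
N–S: 0.00015° × 110574 m/° = 16.5861 m.
E–W at 67.23°: 0.00015° × 110574 × cos 67.23° = 0.00015 × 110574 × 0.3870 ≈ 6.41937 m.
Worst case both components are at the extreme and orthogonal: √(16.5861² + 6.41937²) ≈ 17.785 m.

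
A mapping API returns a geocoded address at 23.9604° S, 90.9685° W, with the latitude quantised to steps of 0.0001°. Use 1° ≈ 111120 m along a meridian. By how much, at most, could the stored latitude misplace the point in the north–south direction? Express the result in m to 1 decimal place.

With a 0.0001° grid the true value lies within half a step, ±0.0001°/2 = ±5e-05°, of the stored one.
North–south distance: 5e-05° × 111120 m/° = 5.556 m.

5.6 m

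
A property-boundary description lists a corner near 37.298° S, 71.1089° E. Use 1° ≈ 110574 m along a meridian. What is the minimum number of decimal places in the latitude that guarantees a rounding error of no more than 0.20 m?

6

One degree of latitude covers 110574 m.
Rounding to N decimal places gives at most 0.5 × 10⁻ᴺ degrees of error, i.e. 0.5 × 10⁻ᴺ × 110574 m.
Setting 55287 × 10⁻ᴺ ≤ 0.20 gives 10ᴺ ≥ 2.764e+05, i.e. N ≥ 5.44.
N = 5 would give 0.553 m (too coarse); N = 6 gives 0.0553 m ≤ 0.20 m.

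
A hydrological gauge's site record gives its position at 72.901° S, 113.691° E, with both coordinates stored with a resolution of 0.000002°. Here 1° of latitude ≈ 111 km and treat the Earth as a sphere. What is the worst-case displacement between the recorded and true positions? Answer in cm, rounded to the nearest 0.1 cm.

With a 0.000002° grid the true value lies within half a step, ±0.000002°/2 = ±1e-06°, of the stored one.
N–S: 1e-06° × 111000 m/° = 0.111 m.
Longitude error → 1e-06 × 111000 × cos 72.901° = 1e-06 × 111000 × 0.2940 ≈ 0.0326366 m.
The two errors are perpendicular, so the maximum displacement is √(0.111² + 0.0326366²) ≈ 0.115699 m.
That is 0.115699 m = 11.57 cm.

11.6 cm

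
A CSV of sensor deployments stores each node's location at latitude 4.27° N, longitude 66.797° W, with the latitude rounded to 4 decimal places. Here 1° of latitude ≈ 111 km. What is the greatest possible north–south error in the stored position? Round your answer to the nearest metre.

Rounding to 4 decimal places leaves the latitude within ±5e-05° of the true value.
North–south distance: 5e-05° × 111000 m/° = 5.55 m.

6 metres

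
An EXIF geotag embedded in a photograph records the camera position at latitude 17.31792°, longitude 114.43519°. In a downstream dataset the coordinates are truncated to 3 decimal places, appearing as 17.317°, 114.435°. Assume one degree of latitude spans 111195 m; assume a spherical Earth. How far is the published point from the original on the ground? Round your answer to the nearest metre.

Δlat = 17.31792 − 17.317 = +0.00092°; Δlon = 114.43519 − 114.435 = +0.00019°.
N–S: 0.00092° × 111195 m/° = 102.299 m.
East–west at this latitude: 0.00019° × 111195 × cos 17.317° ≈ 0.00019 × 106155 = 20.1694 m.
Combined displacement = (102.299² + 20.1694²)^½ ≈ 104.269 m.

104 metres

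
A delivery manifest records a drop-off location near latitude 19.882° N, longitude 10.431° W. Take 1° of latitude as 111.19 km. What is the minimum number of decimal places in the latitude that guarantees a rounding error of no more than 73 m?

3 decimal places

One degree of latitude covers 111190 m.
N decimal places → at most half a unit in the last place, 0.5 × 10⁻ᴺ° = 111190/2 × 10⁻ᴺ m.
Need 0.5 × 111190 × 10⁻ᴺ ≤ 73 → 10⁻ᴺ ≤ 1.313e-03, so N ≥ 2.88.
N = 2 would give 556 m (too coarse); N = 3 gives 55.6 m ≤ 73 m.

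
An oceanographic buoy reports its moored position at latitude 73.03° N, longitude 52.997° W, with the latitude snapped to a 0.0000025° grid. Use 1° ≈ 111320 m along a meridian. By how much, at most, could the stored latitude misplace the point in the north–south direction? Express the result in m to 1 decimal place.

0.1 m

With a 0.0000025° grid the true value lies within half a step, ±0.0000025°/2 = ±1.25e-06°, of the stored one.
Along the meridian that is 1.25e-06° × 111320 m/° = 0.13915 m.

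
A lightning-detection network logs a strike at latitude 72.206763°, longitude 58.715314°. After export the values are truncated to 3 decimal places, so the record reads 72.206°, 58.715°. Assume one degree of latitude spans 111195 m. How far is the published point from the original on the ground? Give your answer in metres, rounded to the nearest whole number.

86 metres

The latitude changed by +0.000763° and the longitude by +0.000314°.
North–south shift: 0.000763 × 111195 = 84.8418 m.
E–W at 72.206°: 0.000314° × 111195 × cos 72.206° = 0.000314 × 111195 × 0.3056 ≈ 10.6699 m.
Combined displacement = (84.8418² + 10.6699²)^½ ≈ 85.5101 m.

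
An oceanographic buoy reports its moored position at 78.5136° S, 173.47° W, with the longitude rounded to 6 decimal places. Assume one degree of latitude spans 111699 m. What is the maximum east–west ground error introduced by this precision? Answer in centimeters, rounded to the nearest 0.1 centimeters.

Rounding to 6 decimal places leaves the longitude within ±5e-07° of the true value.
At latitude 78.5136° a degree of longitude spans 111699 m × cos 78.5136° = 111699 × 0.1991 ≈ 22243.2 m.
So at most 5e-07° × 22243.2 ≈ 0.0111216 m east–west.
That is 0.0111216 m = 1.1122 cm.

1.1 centimeters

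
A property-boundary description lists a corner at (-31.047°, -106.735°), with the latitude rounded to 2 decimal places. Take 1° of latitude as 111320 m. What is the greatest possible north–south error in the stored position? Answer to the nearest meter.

557 meters

Rounding to 2 decimal places leaves the latitude within ±0.005° of the true value.
Along the meridian that is 0.005° × 111320 m/° = 556.6 m.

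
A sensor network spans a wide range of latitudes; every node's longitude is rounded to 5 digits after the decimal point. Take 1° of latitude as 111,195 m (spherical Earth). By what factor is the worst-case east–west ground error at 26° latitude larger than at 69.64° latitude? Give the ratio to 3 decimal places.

Rounding to 5 decimal places leaves the longitude within ±5e-06° of the true value.
Error at 26° = 5e-06° × 111195 × cos 26° ≈ 0.55597 × 0.8988 = 0.49971 m.
At 69.64°: 5e-06° × 111195 × cos 69.64° = 5e-06 × 111195 × 0.3479 ≈ 0.19343 m.
The ratio reduces to cos 26° / cos 69.64° = 0.8988/0.3479 ≈ 2.5834.

2.583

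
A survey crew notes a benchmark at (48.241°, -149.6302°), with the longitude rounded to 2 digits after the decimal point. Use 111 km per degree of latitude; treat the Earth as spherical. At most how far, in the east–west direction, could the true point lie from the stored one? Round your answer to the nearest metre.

Rounding to 2 decimal places leaves the longitude within ±0.005° of the true value.
One degree of longitude at 48.241° is 111000 × cos 48.241° ≈ 111000 × 0.6660 = 73925.9 m.
Maximum E–W displacement: 0.005 × 73925.9 = 369.629 m.

370 metres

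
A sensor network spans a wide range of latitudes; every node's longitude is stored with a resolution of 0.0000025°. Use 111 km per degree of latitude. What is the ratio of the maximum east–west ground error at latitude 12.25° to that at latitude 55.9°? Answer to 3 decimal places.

1.743

With a 0.0000025° grid the true value lies within half a step, ±0.0000025°/2 = ±1.25e-06°, of the stored one.
At 12.25°: 1.25e-06° × 111000 × cos 12.25° = 1.25e-06 × 111000 × 0.9772 ≈ 0.13559 m.
At 55.9°: 1.25e-06° × 111000 × cos 55.9° = 1.25e-06 × 111000 × 0.5606 ≈ 0.077789 m.
The ratio reduces to cos 12.25° / cos 55.9° = 0.9772/0.5606 ≈ 1.7431.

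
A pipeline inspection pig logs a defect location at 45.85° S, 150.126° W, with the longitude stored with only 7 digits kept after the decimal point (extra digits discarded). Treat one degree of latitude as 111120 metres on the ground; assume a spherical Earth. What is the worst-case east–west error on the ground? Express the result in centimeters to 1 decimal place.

0.8 centimeters

Truncating at 7 decimal places can drop up to a full unit in the last place, so the longitude may be off by as much as 1e-07°.
At latitude 45.85° a degree of longitude spans 111120 m × cos 45.85° = 111120 × 0.6965 ≈ 77399.4 m.
Maximum E–W displacement: 1e-07 × 77399.4 = 0.00773994 m.
That is 0.00773994 m = 0.77399 cm.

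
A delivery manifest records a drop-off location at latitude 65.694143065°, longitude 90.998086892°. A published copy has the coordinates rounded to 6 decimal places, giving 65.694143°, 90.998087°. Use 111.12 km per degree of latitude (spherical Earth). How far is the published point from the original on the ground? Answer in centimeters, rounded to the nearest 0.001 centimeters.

The latitude changed by +0.000000065° and the longitude by -0.000000108°.
N–S: 0.000000065° × 111120 m/° = 0.0072228 m.
East–west at this latitude: -0.000000108° × 111120 × cos 65.6941° ≈ -0.000000108 × 45737.8 = -0.00493969 m.
Distance: √(0.0072228² + 0.00493969²) ≈ 0.00875039 m.
That is 0.00875039 m = 0.87504 cm.

0.875 centimeters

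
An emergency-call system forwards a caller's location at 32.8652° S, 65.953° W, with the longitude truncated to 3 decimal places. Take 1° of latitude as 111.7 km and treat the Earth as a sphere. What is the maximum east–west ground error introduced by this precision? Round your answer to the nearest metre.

94 metres

Truncating at 3 decimal places can drop up to a full unit in the last place, so the longitude may be off by as much as 0.001°.
Parallels shrink by cos φ, so at 32.8652° a degree of longitude is 111700 × 0.8399 ≈ 93822.4 m.
So at most 0.001° × 93822.4 ≈ 93.8224 m east–west.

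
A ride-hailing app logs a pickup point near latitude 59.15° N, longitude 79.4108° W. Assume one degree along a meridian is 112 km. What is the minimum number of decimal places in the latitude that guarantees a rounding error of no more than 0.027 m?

7

One degree of latitude covers 112000 m.
With N decimal places the half-ulp bound is 0.5·10⁻ᴺ°, or 0.5·10⁻ᴺ × 112000 m on the ground.
Need 0.5 × 112000 × 10⁻ᴺ ≤ 0.027 → 10⁻ᴺ ≤ 4.821e-07, so N ≥ 6.32.
N = 6 would give 0.056 m (too coarse); N = 7 gives 0.0056 m ≤ 0.027 m.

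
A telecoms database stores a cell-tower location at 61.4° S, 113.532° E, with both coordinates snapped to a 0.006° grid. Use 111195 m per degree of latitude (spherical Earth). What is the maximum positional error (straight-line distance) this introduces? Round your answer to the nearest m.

With a 0.006° grid the true value lies within half a step, ±0.006°/2 = ±0.003°, of the stored one.
North–south component: 0.003° × 111195 = 333.585 m.
E–W at 61.4°: 0.003° × 111195 × cos 61.4° = 0.003 × 111195 × 0.4787 ≈ 159.684 m.
The two errors are perpendicular, so the maximum displacement is √(333.585² + 159.684²) ≈ 369.835 m.

370 m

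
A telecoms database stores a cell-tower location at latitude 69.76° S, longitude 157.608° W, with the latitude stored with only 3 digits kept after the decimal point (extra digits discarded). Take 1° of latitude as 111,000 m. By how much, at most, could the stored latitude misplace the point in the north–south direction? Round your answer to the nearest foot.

Truncating at 3 decimal places can drop up to a full unit in the last place, so the latitude may be off by as much as 0.001°.
North–south distance: 0.001° × 111000 m/° = 111 m.
In feet: 111 m ÷ 0.3048 ≈ 364.17 ft.

364 feet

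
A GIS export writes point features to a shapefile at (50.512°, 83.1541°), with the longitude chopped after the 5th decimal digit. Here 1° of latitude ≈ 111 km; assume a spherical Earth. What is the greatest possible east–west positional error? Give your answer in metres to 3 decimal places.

Truncating at 5 decimal places can drop up to a full unit in the last place, so the longitude may be off by as much as 1e-05°.
One degree of longitude at 50.512° is 111000 × cos 50.512° ≈ 111000 × 0.6359 = 70586.7 m.
So at most 1e-05° × 70586.7 ≈ 0.705867 m east–west.

0.706 metres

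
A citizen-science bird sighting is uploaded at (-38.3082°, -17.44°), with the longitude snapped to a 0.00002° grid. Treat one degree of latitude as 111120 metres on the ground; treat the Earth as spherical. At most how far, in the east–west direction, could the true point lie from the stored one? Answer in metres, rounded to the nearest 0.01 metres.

With a 0.00002° grid the true value lies within half a step, ±0.00002°/2 = ±1e-05°, of the stored one.
Parallels shrink by cos φ, so at 38.3082° a degree of longitude is 111120 × 0.7847 ≈ 87194.5 m.
Maximum E–W displacement: 1e-05 × 87194.5 = 0.871945 m.

0.87 metres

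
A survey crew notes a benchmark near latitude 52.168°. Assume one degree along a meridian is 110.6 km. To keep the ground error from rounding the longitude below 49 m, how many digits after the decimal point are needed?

3 decimal places

At 52.168° one degree of longitude covers 110600 × cos 52.168° ≈ 110600 × 0.6133 ≈ 67836.3 m.
With N decimal places the half-ulp bound is 0.5·10⁻ᴺ°, or 0.5·10⁻ᴺ × 67836.3 m on the ground.
Setting 33918.2 × 10⁻ᴺ ≤ 49 gives 10ᴺ ≥ 692.2, i.e. N ≥ 2.84.
At 2 places the error can reach 339 m, but 3 places keeps it to 33.9 m.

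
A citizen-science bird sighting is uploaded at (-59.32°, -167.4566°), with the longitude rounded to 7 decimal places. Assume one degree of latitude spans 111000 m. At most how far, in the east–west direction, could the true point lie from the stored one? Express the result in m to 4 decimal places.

Rounding to 7 decimal places leaves the longitude within ±5e-08° of the true value.
At latitude 59.32° a degree of longitude spans 111000 m × cos 59.32° = 111000 × 0.5102 ≈ 56636.9 m.
East–west error: 5e-08° × 56636.9 m/° ≈ 0.00283185 m.

0.0028 m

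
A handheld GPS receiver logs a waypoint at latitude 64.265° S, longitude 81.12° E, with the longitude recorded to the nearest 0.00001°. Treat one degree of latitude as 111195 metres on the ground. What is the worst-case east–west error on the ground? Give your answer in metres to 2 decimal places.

Rounding to 5 decimal places leaves the longitude within ±5e-06° of the true value.
One degree of longitude at 64.265° is 111195 × cos 64.265° ≈ 111195 × 0.4342 = 48281.9 m.
So at most 5e-06° × 48281.9 ≈ 0.24141 m east–west.

0.24 metres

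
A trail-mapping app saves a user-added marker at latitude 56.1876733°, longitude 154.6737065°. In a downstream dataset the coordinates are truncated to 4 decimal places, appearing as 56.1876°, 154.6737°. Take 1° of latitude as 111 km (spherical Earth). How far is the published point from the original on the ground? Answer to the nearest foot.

27 feet

The latitude changed by +0.0000733° and the longitude by +0.0000065°.
N–S: 0.0000733° × 111000 m/° = 8.1363 m.
East–west at this latitude: 0.0000065° × 111000 × cos 56.1876° ≈ 0.0000065 × 61768.8 = 0.401497 m.
Combined displacement = (8.1363² + 0.401497²)^½ ≈ 8.1462 m.
Converting: 8.1462 m × 3.2808 ft/m ≈ 26.726 ft.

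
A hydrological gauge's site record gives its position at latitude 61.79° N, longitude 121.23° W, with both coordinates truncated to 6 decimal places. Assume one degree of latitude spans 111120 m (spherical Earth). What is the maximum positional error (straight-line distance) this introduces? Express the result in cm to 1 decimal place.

12.3 cm

Truncating at 6 decimal places can drop up to a full unit in the last place, so each coordinate may be off by as much as 1e-06°.
N–S: 1e-06° × 111120 m/° = 0.11112 m.
Longitude error → 1e-06 × 111120 × cos 61.79° = 1e-06 × 111120 × 0.4727 ≈ 0.0525269 m.
Worst case both components are at the extreme and orthogonal: √(0.11112² + 0.0525269²) ≈ 0.122909 m.
That is 0.122909 m = 12.291 cm.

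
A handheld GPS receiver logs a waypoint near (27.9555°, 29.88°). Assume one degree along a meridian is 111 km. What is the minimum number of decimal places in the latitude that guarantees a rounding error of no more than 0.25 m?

One degree of latitude covers 111000 m.
With N decimal places the half-ulp bound is 0.5·10⁻ᴺ°, or 0.5·10⁻ᴺ × 111000 m on the ground.
Setting 55500 × 10⁻ᴺ ≤ 0.25 gives 10ᴺ ≥ 2.22e+05, i.e. N ≥ 5.35.
At 5 places the error can reach 0.555 m, but 6 places keeps it to 0.0555 m.

6 decimal places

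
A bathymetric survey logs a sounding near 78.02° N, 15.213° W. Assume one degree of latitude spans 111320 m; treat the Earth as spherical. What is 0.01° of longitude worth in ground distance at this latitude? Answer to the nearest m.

One degree of longitude here spans 111320 × cos 78.02° = 111320 × 0.2076 ≈ 23106.7 m; 0.01° of that is 231.067 m.

231 m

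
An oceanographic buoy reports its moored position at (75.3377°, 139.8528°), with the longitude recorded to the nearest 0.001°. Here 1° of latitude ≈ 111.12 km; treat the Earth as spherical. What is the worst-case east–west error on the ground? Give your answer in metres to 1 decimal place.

14.1 metres

Rounding to 3 decimal places leaves the longitude within ±0.0005° of the true value.
At latitude 75.3377° a degree of longitude spans 111120 m × cos 75.3377° = 111120 × 0.2531 ≈ 28126.9 m.
East–west error: 0.0005° × 28126.9 m/° ≈ 14.0634 m.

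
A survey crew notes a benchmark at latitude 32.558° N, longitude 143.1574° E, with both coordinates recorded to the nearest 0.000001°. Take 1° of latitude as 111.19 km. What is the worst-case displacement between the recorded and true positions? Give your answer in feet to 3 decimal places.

Rounding to 6 decimal places leaves each coordinate within ±5e-07° of the true value.
North–south component: 5e-07° × 111190 = 0.055595 m.
East–west component at 32.558°: 5e-07° × 111190 × cos 32.558° ≈ 5e-07 × 93716.2 ≈ 0.0468581 m.
Combining orthogonally: (0.055595² + 0.0468581²)^½ ≈ 0.0727082 m.
In feet: 0.0727082 m ÷ 0.3048 ≈ 0.23854 ft.

0.239 feet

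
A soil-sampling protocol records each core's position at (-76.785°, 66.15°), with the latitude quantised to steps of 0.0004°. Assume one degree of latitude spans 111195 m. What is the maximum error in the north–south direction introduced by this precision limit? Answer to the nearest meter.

22 meters

With a 0.0004° grid the true value lies within half a step, ±0.0004°/2 = ±0.0002°, of the stored one.
Along the meridian that is 0.0002° × 111195 m/° = 22.239 m.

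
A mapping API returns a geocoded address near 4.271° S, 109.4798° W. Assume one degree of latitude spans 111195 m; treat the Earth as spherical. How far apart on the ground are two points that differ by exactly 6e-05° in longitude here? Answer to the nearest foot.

22 feet

One degree of longitude here spans 111195 × cos 4.271° = 111195 × 0.9972 ≈ 110886 m; 6e-05° of that is 6.65317 m.
In feet: 6.65317 m ÷ 0.3048 ≈ 21.828 ft.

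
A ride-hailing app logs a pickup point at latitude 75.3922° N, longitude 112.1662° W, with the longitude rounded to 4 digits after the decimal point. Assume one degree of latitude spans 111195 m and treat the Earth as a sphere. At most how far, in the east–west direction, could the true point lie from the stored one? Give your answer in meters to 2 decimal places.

Rounding to 4 decimal places leaves the longitude within ±5e-05° of the true value.
At latitude 75.3922° a degree of longitude spans 111195 m × cos 75.3922° = 111195 × 0.2522 ≈ 28043.5 m.
East–west error: 5e-05° × 28043.5 m/° ≈ 1.40218 m.

1.40 meters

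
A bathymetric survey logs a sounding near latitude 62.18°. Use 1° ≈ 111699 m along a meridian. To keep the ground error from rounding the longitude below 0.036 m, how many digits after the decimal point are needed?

At 62.18° one degree of longitude covers 111699 × cos 62.18° ≈ 111699 × 0.4667 ≈ 52129.4 m.
N decimal places → at most half a unit in the last place, 0.5 × 10⁻ᴺ° = 52129.4/2 × 10⁻ᴺ m.
Setting 26064.7 × 10⁻ᴺ ≤ 0.036 gives 10ᴺ ≥ 7.24e+05, i.e. N ≥ 5.86.
So 6 decimal places suffice (0.0261 m); 5 would allow up to 0.261 m.

6 decimal places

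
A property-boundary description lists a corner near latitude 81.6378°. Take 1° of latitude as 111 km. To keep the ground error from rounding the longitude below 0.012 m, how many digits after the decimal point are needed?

At 81.6378° one degree of longitude covers 111000 × cos 81.6378° ≈ 111000 × 0.1454 ≈ 16142.8 m.
Rounding to N decimal places gives at most 0.5 × 10⁻ᴺ degrees of error, i.e. 0.5 × 10⁻ᴺ × 16142.8 m.
Setting 8071.38 × 10⁻ᴺ ≤ 0.012 gives 10ᴺ ≥ 6.726e+05, i.e. N ≥ 5.83.
So 6 decimal places suffice (0.00807 m); 5 would allow up to 0.0807 m.

6 decimal places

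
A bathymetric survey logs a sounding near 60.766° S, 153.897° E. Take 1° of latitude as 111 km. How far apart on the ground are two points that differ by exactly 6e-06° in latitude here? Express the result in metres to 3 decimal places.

0.666 metres

6e-06° × 111000 m/° = 0.666 m.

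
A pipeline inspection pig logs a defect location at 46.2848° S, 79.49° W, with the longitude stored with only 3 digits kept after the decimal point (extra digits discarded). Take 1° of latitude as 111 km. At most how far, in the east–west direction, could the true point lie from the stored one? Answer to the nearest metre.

Truncating at 3 decimal places can drop up to a full unit in the last place, so the longitude may be off by as much as 0.001°.
One degree of longitude at 46.2848° is 111000 × cos 46.2848° ≈ 111000 × 0.6911 = 76709.2 m.
East–west error: 0.001° × 76709.2 m/° ≈ 76.7092 m.

77 metres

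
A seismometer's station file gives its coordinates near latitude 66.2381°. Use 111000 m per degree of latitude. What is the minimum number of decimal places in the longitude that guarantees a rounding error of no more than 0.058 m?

6 decimal places

At 66.2381° one degree of longitude covers 111000 × cos 66.2381° ≈ 111000 × 0.4029 ≈ 44726 m.
With N decimal places the half-ulp bound is 0.5·10⁻ᴺ°, or 0.5·10⁻ᴺ × 44726 m on the ground.
Setting 22363 × 10⁻ᴺ ≤ 0.058 gives 10ᴺ ≥ 3.856e+05, i.e. N ≥ 5.59.
N = 5 would give 0.224 m (too coarse); N = 6 gives 0.0224 m ≤ 0.058 m.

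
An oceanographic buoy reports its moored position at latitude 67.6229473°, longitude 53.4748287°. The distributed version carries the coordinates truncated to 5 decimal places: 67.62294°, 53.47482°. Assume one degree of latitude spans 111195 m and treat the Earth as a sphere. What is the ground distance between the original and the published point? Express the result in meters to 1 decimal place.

The latitude changed by +0.0000073° and the longitude by +0.0000087°.
North–south shift: 0.0000073 × 111195 = 0.811724 m.
E–W at 67.6229°: 0.0000087° × 111195 × cos 67.6229° = 0.0000087 × 111195 × 0.3807 ≈ 0.368288 m.
Distance: √(0.811724² + 0.368288²) ≈ 0.891365 m.

0.9 meters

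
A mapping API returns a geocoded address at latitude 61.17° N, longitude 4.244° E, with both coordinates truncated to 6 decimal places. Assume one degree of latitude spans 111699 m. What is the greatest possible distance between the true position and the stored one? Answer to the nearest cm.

12 cm

Truncating at 6 decimal places can drop up to a full unit in the last place, so each coordinate may be off by as much as 1e-06°.
North–south component: 1e-06° × 111699 = 0.111699 m.
E–W at 61.17°: 1e-06° × 111699 × cos 61.17° = 1e-06 × 111699 × 0.4822 ≈ 0.0538626 m.
The two errors are perpendicular, so the maximum displacement is √(0.111699² + 0.0538626²) ≈ 0.124007 m.
That is 0.124007 m = 12.401 cm.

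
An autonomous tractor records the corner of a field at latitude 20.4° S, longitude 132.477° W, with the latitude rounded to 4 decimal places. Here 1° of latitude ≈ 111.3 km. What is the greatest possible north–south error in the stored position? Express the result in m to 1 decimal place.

5.6 m

Rounding to 4 decimal places leaves the latitude within ±5e-05° of the true value.
North–south distance: 5e-05° × 111300 m/° = 5.565 m.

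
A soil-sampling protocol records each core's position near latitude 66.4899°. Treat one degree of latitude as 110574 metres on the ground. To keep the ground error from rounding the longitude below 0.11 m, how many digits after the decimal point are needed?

6 decimal places

At 66.4899° one degree of longitude covers 110574 × cos 66.4899° ≈ 110574 × 0.3989 ≈ 44109.2 m.
N decimal places → at most half a unit in the last place, 0.5 × 10⁻ᴺ° = 44109.2/2 × 10⁻ᴺ m.
Setting 22054.6 × 10⁻ᴺ ≤ 0.11 gives 10ᴺ ≥ 2.005e+05, i.e. N ≥ 5.30.
So 6 decimal places suffice (0.0221 m); 5 would allow up to 0.221 m.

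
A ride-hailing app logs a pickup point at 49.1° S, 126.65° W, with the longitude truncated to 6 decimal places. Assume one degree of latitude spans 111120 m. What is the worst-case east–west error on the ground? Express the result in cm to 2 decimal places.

Truncating at 6 decimal places can drop up to a full unit in the last place, so the longitude may be off by as much as 1e-06°.
One degree of longitude at 49.1° is 111120 × cos 49.1° ≈ 111120 × 0.6547 = 72754.8 m.
Maximum E–W displacement: 1e-06 × 72754.8 = 0.0727548 m.
That is 0.0727548 m = 7.2755 cm.

7.28 cm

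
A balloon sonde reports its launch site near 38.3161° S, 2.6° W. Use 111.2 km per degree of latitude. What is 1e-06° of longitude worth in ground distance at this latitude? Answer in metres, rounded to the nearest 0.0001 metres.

One degree of longitude here spans 111200 × cos 38.3161° = 111200 × 0.7846 ≈ 87247.8 m; 1e-06° of that is 0.0872478 m.

0.0872 metres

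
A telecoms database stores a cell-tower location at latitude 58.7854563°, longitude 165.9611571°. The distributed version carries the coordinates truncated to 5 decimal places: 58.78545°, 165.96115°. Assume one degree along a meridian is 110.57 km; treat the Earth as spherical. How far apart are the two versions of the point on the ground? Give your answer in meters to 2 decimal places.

0.81 meters

Δlat = 58.7854563 − 58.78545 = +0.0000063°; Δlon = 165.9611571 − 165.96115 = +0.0000071°.
North–south shift: 0.0000063 × 110570 = 0.696591 m.
East–west at this latitude: 0.0000071° × 110570 × cos 58.7854° ≈ 0.0000071 × 57302.3 = 0.406846 m.
Distance: √(0.696591² + 0.406846²) ≈ 0.806699 m.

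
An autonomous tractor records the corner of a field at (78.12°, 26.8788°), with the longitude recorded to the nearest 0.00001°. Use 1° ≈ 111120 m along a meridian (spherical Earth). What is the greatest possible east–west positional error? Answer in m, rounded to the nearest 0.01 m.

0.11 m

Rounding to 5 decimal places leaves the longitude within ±5e-06° of the true value.
One degree of longitude at 78.12° is 111120 × cos 78.12° ≈ 111120 × 0.2059 = 22875.5 m.
So at most 5e-06° × 22875.5 ≈ 0.114377 m east–west.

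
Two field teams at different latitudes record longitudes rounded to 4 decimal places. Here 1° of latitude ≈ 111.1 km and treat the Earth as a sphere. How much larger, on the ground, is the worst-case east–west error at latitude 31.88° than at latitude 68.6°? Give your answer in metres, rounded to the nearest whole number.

3 metres

Rounding to 4 decimal places leaves the longitude within ±5e-05° of the true value.
At 31.88°: 5e-05° × 111100 × cos 31.88° = 5e-05 × 111100 × 0.8492 ≈ 4.7171 m.
Error at 68.6° = 5e-05° × 111100 × cos 68.6° ≈ 5.555 × 0.3649 = 2.0269 m.
Difference: 4.7171 − 2.0269 = 2.6902 m.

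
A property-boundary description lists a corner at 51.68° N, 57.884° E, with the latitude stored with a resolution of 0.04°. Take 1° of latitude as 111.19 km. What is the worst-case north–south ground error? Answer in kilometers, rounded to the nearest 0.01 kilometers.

With a 0.04° grid the true value lies within half a step, ±0.04°/2 = ±0.02°, of the stored one.
So the N–S error is at most 0.02 × 111190 = 2223.8 m.
That is 2223.8 m = 2.2238 km.

2.22 kilometers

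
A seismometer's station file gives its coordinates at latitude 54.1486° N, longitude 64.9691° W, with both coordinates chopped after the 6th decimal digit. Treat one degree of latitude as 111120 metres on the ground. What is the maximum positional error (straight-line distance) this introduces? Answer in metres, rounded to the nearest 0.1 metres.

Truncating at 6 decimal places can drop up to a full unit in the last place, so each coordinate may be off by as much as 1e-06°.
North–south component: 1e-06° × 111120 = 0.11112 m.
E–W at 54.1486°: 1e-06° × 111120 × cos 54.1486° = 1e-06 × 111120 × 0.5857 ≈ 0.0650813 m.
Combining orthogonally: (0.11112² + 0.0650813²)^½ ≈ 0.128776 m.

0.1 metres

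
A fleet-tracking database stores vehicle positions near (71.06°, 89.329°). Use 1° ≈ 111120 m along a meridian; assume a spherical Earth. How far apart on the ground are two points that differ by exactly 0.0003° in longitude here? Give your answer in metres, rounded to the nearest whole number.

One degree of longitude here spans 111120 × cos 71.06° = 111120 × 0.3246 ≈ 36067.1 m; 0.0003° of that is 10.8201 m.

11 metres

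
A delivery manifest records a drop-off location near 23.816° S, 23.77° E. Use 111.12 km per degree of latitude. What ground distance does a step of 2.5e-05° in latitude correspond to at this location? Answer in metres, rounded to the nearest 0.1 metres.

2.8 metres

2.5e-05° × 111120 m/° = 2.778 m.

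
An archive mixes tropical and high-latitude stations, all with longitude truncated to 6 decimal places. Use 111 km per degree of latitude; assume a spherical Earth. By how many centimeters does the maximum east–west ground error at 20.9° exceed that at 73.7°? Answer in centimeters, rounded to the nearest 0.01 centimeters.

Truncating at 6 decimal places can drop up to a full unit in the last place, so the longitude may be off by as much as 1e-06°.
Error at 20.9° = 1e-06° × 111000 × cos 20.9° ≈ 0.111 × 0.9342 = 0.1037 m.
At 73.7°: 1e-06° × 111000 × cos 73.7° = 1e-06 × 111000 × 0.2807 ≈ 0.031154 m.
Difference: 0.1037 − 0.031154 = 0.072543 m.
That is 0.0725427 m = 7.2543 cm.

7.25 centimeters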